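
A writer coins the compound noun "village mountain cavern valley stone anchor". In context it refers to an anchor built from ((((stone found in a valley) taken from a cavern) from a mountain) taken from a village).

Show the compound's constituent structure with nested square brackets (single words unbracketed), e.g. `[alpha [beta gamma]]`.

At the top level: head "anchor"; modifier "village mountain cavern valley stone".
"village mountain cavern valley stone" → head "stone" (specifically "mountain cavern valley stone"), modifier "village".
"mountain cavern valley stone" → head "stone" (specifically "cavern valley stone"), modifier "mountain".
"cavern valley stone" → head "stone" (specifically "valley stone"), modifier "cavern".
"valley stone" → head "stone", modifier "valley".
So the structure is [[village [mountain [cavern [valley stone]]]] anchor].

[[village [mountain [cavern [valley stone]]]] anchor]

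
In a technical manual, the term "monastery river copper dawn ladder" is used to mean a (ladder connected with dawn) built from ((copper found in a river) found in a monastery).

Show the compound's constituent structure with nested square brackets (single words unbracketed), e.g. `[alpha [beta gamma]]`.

The outermost head in the paraphrase is "ladder" (specifically "dawn ladder"), modified by "monastery river copper".
Inside "monastery river copper": head "copper" (specifically "river copper"), modifier "monastery".
Inside "river copper": head "copper", modifier "river".
Inside "dawn ladder": head "ladder", modifier "dawn".
So the structure is [[monastery [river copper]] [dawn ladder]].

[[monastery [river copper]] [dawn ladder]]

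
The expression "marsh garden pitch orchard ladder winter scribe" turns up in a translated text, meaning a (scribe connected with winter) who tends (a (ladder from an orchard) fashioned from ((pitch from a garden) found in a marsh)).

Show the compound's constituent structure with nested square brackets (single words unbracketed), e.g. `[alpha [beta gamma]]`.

Whole compound: head "scribe" (specifically "winter scribe"), modifier "marsh garden pitch orchard ladder".
"marsh garden pitch orchard ladder" → head "ladder" (specifically "orchard ladder"), modifier "marsh garden pitch".
"marsh garden pitch" → head "pitch" (specifically "garden pitch"), modifier "marsh".
"garden pitch" → head "pitch", modifier "garden".
"orchard ladder" → head "ladder", modifier "orchard".
"winter scribe" → head "scribe", modifier "winter".
Assembled: [[[marsh [garden pitch]] [orchard ladder]] [winter scribe]].

[[[marsh [garden pitch]] [orchard ladder]] [winter scribe]]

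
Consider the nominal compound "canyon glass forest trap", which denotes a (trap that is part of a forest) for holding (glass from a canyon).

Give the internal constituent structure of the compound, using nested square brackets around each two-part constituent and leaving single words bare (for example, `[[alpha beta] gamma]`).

[[canyon glass] [forest trap]]

The outermost head in the paraphrase is "trap" (specifically "forest trap"), modified by "canyon glass".
Within "canyon glass", the head is "glass" and the modifier is "canyon".
Within "forest trap", the head is "trap" and the modifier is "forest".
Assembled: [[canyon glass] [forest trap]].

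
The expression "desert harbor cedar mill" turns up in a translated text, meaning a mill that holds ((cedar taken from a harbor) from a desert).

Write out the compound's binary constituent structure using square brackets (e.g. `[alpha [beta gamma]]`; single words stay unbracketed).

[[desert [harbor cedar]] mill]

Whole compound: head "mill", modifier "desert harbor cedar".
Within "desert harbor cedar", the head is "cedar" (specifically "harbor cedar") and the modifier is "desert".
Within "harbor cedar", the head is "cedar" and the modifier is "harbor".
So the structure is [[desert [harbor cedar]] mill].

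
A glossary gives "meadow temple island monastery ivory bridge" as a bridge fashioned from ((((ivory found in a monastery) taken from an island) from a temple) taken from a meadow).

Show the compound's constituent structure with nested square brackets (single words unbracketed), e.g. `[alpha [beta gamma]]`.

At the top level: head "bridge"; modifier "meadow temple island monastery ivory".
Inside "meadow temple island monastery ivory": head "ivory" (specifically "temple island monastery ivory"), modifier "meadow".
Inside "temple island monastery ivory": head "ivory" (specifically "island monastery ivory"), modifier "temple".
Inside "island monastery ivory": head "ivory" (specifically "monastery ivory"), modifier "island".
Inside "monastery ivory": head "ivory", modifier "monastery".
So the structure is [[meadow [temple [island [monastery ivory]]]] bridge].

[[meadow [temple [island [monastery ivory]]]] bridge]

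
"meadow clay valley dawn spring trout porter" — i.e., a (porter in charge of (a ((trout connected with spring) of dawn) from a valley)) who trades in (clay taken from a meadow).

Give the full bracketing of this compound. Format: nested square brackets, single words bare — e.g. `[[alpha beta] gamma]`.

[[meadow clay] [[valley [dawn [spring trout]]] porter]]

At the top level: head "porter" (specifically "valley dawn spring trout porter"); modifier "meadow clay".
Within "meadow clay", the head is "clay" and the modifier is "meadow".
Within "valley dawn spring trout porter", the head is "porter" and the modifier is "valley dawn spring trout".
Within "valley dawn spring trout", the head is "trout" (specifically "dawn spring trout") and the modifier is "valley".
Within "dawn spring trout", the head is "trout" (specifically "spring trout") and the modifier is "dawn".
Within "spring trout", the head is "trout" and the modifier is "spring".
So the structure is [[meadow clay] [[valley [dawn [spring trout]]] porter]].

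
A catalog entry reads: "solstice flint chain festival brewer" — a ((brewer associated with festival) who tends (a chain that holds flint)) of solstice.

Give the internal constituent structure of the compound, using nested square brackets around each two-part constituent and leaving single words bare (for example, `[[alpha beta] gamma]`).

At the top level: head "brewer" (specifically "flint chain festival brewer"); modifier "solstice".
Inside "flint chain festival brewer": head "brewer" (specifically "festival brewer"), modifier "flint chain".
Inside "flint chain": head "chain", modifier "flint".
Inside "festival brewer": head "brewer", modifier "festival".
So the structure is [solstice [[flint chain] [festival brewer]]].

[solstice [[flint chain] [festival brewer]]]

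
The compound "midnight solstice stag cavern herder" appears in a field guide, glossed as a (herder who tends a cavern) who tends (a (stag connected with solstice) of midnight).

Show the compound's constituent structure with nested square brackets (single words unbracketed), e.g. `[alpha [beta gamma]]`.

[[midnight [solstice stag]] [cavern herder]]

Whole compound: head "herder" (specifically "cavern herder"), modifier "midnight solstice stag".
"midnight solstice stag" → head "stag" (specifically "solstice stag"), modifier "midnight".
"solstice stag" → head "stag", modifier "solstice".
"cavern herder" → head "herder", modifier "cavern".
Assembled: [[midnight [solstice stag]] [cavern herder]].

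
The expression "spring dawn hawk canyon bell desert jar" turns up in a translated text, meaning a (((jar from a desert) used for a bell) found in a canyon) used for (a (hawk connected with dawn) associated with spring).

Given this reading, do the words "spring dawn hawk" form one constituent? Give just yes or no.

yes

The paraphrase groups the words so that "spring dawn hawk" is one unit: it corresponds to a single parenthesized sub-phrase.
The full structure is [[spring [dawn hawk]] [canyon [bell [desert jar]]]], in which [spring dawn hawk] is a constituent.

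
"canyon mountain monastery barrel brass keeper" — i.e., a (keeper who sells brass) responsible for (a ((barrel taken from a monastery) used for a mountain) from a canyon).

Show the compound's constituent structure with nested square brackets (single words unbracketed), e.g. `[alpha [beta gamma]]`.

At the top level: head "keeper" (specifically "brass keeper"); modifier "canyon mountain monastery barrel".
Within "canyon mountain monastery barrel", the head is "barrel" (specifically "mountain monastery barrel") and the modifier is "canyon".
Within "mountain monastery barrel", the head is "barrel" (specifically "monastery barrel") and the modifier is "mountain".
Within "monastery barrel", the head is "barrel" and the modifier is "monastery".
Within "brass keeper", the head is "keeper" and the modifier is "brass".
Assembled: [[canyon [mountain [monastery barrel]]] [brass keeper]].

[[canyon [mountain [monastery barrel]]] [brass keeper]]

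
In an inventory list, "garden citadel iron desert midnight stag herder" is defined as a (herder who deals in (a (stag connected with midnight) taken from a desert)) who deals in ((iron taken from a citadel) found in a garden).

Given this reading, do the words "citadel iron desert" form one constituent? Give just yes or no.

no

The top-level split is [garden citadel iron] [desert midnight stag herder]; the full structure is [[garden [citadel iron]] [[desert [midnight stag]] herder]].
"citadel iron desert" straddles a constituent boundary, so it is not a single unit.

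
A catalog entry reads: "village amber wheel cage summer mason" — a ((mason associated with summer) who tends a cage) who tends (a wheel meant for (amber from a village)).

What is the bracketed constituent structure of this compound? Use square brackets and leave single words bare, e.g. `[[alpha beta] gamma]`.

The outermost head in the paraphrase is "mason" (specifically "cage summer mason"), modified by "village amber wheel".
Within "village amber wheel", the head is "wheel" and the modifier is "village amber".
Within "village amber", the head is "amber" and the modifier is "village".
Within "cage summer mason", the head is "mason" (specifically "summer mason") and the modifier is "cage".
Within "summer mason", the head is "mason" and the modifier is "summer".
Putting it together: [[[village amber] wheel] [cage [summer mason]]].

[[[village amber] wheel] [cage [summer mason]]]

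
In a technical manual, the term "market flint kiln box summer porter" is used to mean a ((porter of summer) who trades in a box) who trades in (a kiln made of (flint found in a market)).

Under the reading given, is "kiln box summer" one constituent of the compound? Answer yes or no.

no

The top-level split is [market flint kiln] [box summer porter]; the full structure is [[[market flint] kiln] [box [summer porter]]].
"kiln box summer" straddles a constituent boundary, so it is not a single unit.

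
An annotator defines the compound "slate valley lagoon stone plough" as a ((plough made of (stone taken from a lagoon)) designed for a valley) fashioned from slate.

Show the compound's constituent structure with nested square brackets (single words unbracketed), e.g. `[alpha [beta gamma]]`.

[slate [valley [[lagoon stone] plough]]]

The outermost head in the paraphrase is "plough" (specifically "valley lagoon stone plough"), modified by "slate".
Inside "valley lagoon stone plough": head "plough" (specifically "lagoon stone plough"), modifier "valley".
Inside "lagoon stone plough": head "plough", modifier "lagoon stone".
Inside "lagoon stone": head "stone", modifier "lagoon".
Assembled: [slate [valley [[lagoon stone] plough]]].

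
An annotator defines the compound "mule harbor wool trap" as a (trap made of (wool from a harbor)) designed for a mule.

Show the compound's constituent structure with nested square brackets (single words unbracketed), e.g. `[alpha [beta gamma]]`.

At the top level: head "trap" (specifically "harbor wool trap"); modifier "mule".
Within "harbor wool trap", the head is "trap" and the modifier is "harbor wool".
Within "harbor wool", the head is "wool" and the modifier is "harbor".
Assembled: [mule [[harbor wool] trap]].

[mule [[harbor wool] trap]]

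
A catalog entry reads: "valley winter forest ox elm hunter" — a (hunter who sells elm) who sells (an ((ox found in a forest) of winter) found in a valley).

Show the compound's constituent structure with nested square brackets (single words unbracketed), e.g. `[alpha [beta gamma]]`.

[[valley [winter [forest ox]]] [elm hunter]]

The outermost head in the paraphrase is "hunter" (specifically "elm hunter"), modified by "valley winter forest ox".
"valley winter forest ox" → head "ox" (specifically "winter forest ox"), modifier "valley".
"winter forest ox" → head "ox" (specifically "forest ox"), modifier "winter".
"forest ox" → head "ox", modifier "forest".
"elm hunter" → head "hunter", modifier "elm".
So the structure is [[valley [winter [forest ox]]] [elm hunter]].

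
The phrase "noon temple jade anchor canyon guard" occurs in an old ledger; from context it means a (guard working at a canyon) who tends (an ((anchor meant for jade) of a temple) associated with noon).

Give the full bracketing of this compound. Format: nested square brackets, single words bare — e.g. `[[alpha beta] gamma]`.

Overall it is a kind of guard (specifically "canyon guard"); the modifier is "noon temple jade anchor".
"noon temple jade anchor" → head "anchor" (specifically "temple jade anchor"), modifier "noon".
"temple jade anchor" → head "anchor" (specifically "jade anchor"), modifier "temple".
"jade anchor" → head "anchor", modifier "jade".
"canyon guard" → head "guard", modifier "canyon".
So the structure is [[noon [temple [jade anchor]]] [canyon guard]].

[[noon [temple [jade anchor]]] [canyon guard]]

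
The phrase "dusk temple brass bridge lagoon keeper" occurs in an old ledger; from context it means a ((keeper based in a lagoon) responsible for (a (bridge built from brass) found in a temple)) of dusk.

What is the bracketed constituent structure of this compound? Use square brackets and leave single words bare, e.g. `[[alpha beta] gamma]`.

At the top level: head "keeper" (specifically "temple brass bridge lagoon keeper"); modifier "dusk".
"temple brass bridge lagoon keeper" → head "keeper" (specifically "lagoon keeper"), modifier "temple brass bridge".
"temple brass bridge" → head "bridge" (specifically "brass bridge"), modifier "temple".
"brass bridge" → head "bridge", modifier "brass".
"lagoon keeper" → head "keeper", modifier "lagoon".
Putting it together: [dusk [[temple [brass bridge]] [lagoon keeper]]].

[dusk [[temple [brass bridge]] [lagoon keeper]]]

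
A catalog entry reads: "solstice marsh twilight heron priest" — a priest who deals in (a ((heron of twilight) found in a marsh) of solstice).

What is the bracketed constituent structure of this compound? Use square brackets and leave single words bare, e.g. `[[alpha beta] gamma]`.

At the top level: head "priest"; modifier "solstice marsh twilight heron".
Inside "solstice marsh twilight heron": head "heron" (specifically "marsh twilight heron"), modifier "solstice".
Inside "marsh twilight heron": head "heron" (specifically "twilight heron"), modifier "marsh".
Inside "twilight heron": head "heron", modifier "twilight".
So the structure is [[solstice [marsh [twilight heron]]] priest].

[[solstice [marsh [twilight heron]]] priest]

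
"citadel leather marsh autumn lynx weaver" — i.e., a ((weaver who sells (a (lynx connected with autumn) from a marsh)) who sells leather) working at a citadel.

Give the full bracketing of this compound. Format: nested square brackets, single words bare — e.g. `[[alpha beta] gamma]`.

At the top level: head "weaver" (specifically "leather marsh autumn lynx weaver"); modifier "citadel".
Within "leather marsh autumn lynx weaver", the head is "weaver" (specifically "marsh autumn lynx weaver") and the modifier is "leather".
Within "marsh autumn lynx weaver", the head is "weaver" and the modifier is "marsh autumn lynx".
Within "marsh autumn lynx", the head is "lynx" (specifically "autumn lynx") and the modifier is "marsh".
Within "autumn lynx", the head is "lynx" and the modifier is "autumn".
So the structure is [citadel [leather [[marsh [autumn lynx]] weaver]]].

[citadel [leather [[marsh [autumn lynx]] weaver]]]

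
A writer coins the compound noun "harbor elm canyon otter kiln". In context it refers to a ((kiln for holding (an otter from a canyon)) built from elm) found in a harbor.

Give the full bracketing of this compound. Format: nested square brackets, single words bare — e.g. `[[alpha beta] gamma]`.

[harbor [elm [[canyon otter] kiln]]]

At the top level: head "kiln" (specifically "elm canyon otter kiln"); modifier "harbor".
Within "elm canyon otter kiln", the head is "kiln" (specifically "canyon otter kiln") and the modifier is "elm".
Within "canyon otter kiln", the head is "kiln" and the modifier is "canyon otter".
Within "canyon otter", the head is "otter" and the modifier is "canyon".
Putting it together: [harbor [elm [[canyon otter] kiln]]].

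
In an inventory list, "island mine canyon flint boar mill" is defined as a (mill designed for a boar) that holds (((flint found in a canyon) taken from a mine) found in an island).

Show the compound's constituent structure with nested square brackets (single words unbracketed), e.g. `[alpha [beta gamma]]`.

Whole compound: head "mill" (specifically "boar mill"), modifier "island mine canyon flint".
"island mine canyon flint" → head "flint" (specifically "mine canyon flint"), modifier "island".
"mine canyon flint" → head "flint" (specifically "canyon flint"), modifier "mine".
"canyon flint" → head "flint", modifier "canyon".
"boar mill" → head "mill", modifier "boar".
So the structure is [[island [mine [canyon flint]]] [boar mill]].

[[island [mine [canyon flint]]] [boar mill]]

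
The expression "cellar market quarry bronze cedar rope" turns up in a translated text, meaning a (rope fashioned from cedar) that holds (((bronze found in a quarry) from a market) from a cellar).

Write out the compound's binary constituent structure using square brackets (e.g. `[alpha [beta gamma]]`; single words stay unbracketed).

[[cellar [market [quarry bronze]]] [cedar rope]]

Whole compound: head "rope" (specifically "cedar rope"), modifier "cellar market quarry bronze".
Inside "cellar market quarry bronze": head "bronze" (specifically "market quarry bronze"), modifier "cellar".
Inside "market quarry bronze": head "bronze" (specifically "quarry bronze"), modifier "market".
Inside "quarry bronze": head "bronze", modifier "quarry".
Inside "cedar rope": head "rope", modifier "cedar".
Assembled: [[cellar [market [quarry bronze]]] [cedar rope]].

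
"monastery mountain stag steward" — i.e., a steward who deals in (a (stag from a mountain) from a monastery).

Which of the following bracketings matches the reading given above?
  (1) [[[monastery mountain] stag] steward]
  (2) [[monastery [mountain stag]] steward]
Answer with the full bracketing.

The paraphrase's head is the "steward" part ("steward"); its modifier is "monastery mountain stag".
That top-level split, carried through the inner groups, gives [[monastery [mountain stag]] steward].

[[monastery [mountain stag]] steward]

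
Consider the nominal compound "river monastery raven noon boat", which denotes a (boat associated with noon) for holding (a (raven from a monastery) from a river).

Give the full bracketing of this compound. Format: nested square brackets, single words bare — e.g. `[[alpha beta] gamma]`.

Whole compound: head "boat" (specifically "noon boat"), modifier "river monastery raven".
"river monastery raven" → head "raven" (specifically "monastery raven"), modifier "river".
"monastery raven" → head "raven", modifier "monastery".
"noon boat" → head "boat", modifier "noon".
So the structure is [[river [monastery raven]] [noon boat]].

[[river [monastery raven]] [noon boat]]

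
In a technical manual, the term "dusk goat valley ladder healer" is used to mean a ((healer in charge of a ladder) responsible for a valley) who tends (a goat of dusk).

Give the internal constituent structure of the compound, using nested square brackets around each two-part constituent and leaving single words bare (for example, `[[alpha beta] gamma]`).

[[dusk goat] [valley [ladder healer]]]

The outermost head in the paraphrase is "healer" (specifically "valley ladder healer"), modified by "dusk goat".
Inside "dusk goat": head "goat", modifier "dusk".
Inside "valley ladder healer": head "healer" (specifically "ladder healer"), modifier "valley".
Inside "ladder healer": head "healer", modifier "ladder".
Putting it together: [[dusk goat] [valley [ladder healer]]].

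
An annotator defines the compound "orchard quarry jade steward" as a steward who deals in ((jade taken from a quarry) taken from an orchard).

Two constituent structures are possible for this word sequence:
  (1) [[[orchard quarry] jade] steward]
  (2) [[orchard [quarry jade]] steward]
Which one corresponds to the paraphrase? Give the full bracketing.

The paraphrase's head is the "steward" part ("steward"); its modifier is "orchard quarry jade".
That top-level split, carried through the inner groups, gives [[orchard [quarry jade]] steward].

[[orchard [quarry jade]] steward]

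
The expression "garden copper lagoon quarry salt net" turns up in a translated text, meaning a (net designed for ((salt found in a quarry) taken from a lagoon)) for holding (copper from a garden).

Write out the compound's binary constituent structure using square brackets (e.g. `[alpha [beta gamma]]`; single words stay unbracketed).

[[garden copper] [[lagoon [quarry salt]] net]]

The outermost head in the paraphrase is "net" (specifically "lagoon quarry salt net"), modified by "garden copper".
Inside "garden copper": head "copper", modifier "garden".
Inside "lagoon quarry salt net": head "net", modifier "lagoon quarry salt".
Inside "lagoon quarry salt": head "salt" (specifically "quarry salt"), modifier "lagoon".
Inside "quarry salt": head "salt", modifier "quarry".
Putting it together: [[garden copper] [[lagoon [quarry salt]] net]].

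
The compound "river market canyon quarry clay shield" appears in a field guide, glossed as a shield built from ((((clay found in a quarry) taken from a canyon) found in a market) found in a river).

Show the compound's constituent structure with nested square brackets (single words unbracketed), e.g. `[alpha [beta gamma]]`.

The outermost head in the paraphrase is "shield", modified by "river market canyon quarry clay".
"river market canyon quarry clay" → head "clay" (specifically "market canyon quarry clay"), modifier "river".
"market canyon quarry clay" → head "clay" (specifically "canyon quarry clay"), modifier "market".
"canyon quarry clay" → head "clay" (specifically "quarry clay"), modifier "canyon".
"quarry clay" → head "clay", modifier "quarry".
So the structure is [[river [market [canyon [quarry clay]]]] shield].

[[river [market [canyon [quarry clay]]]] shield]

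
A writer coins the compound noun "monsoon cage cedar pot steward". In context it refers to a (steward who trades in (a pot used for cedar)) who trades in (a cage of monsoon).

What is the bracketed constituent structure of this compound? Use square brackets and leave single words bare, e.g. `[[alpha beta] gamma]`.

[[monsoon cage] [[cedar pot] steward]]

Whole compound: head "steward" (specifically "cedar pot steward"), modifier "monsoon cage".
Within "monsoon cage", the head is "cage" and the modifier is "monsoon".
Within "cedar pot steward", the head is "steward" and the modifier is "cedar pot".
Within "cedar pot", the head is "pot" and the modifier is "cedar".
So the structure is [[monsoon cage] [[cedar pot] steward]].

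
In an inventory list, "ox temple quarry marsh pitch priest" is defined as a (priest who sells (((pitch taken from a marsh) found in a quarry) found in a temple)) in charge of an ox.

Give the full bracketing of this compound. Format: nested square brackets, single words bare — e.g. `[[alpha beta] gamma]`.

Whole compound: head "priest" (specifically "temple quarry marsh pitch priest"), modifier "ox".
Within "temple quarry marsh pitch priest", the head is "priest" and the modifier is "temple quarry marsh pitch".
Within "temple quarry marsh pitch", the head is "pitch" (specifically "quarry marsh pitch") and the modifier is "temple".
Within "quarry marsh pitch", the head is "pitch" (specifically "marsh pitch") and the modifier is "quarry".
Within "marsh pitch", the head is "pitch" and the modifier is "marsh".
Assembled: [ox [[temple [quarry [marsh pitch]]] priest]].

[ox [[temple [quarry [marsh pitch]]] priest]]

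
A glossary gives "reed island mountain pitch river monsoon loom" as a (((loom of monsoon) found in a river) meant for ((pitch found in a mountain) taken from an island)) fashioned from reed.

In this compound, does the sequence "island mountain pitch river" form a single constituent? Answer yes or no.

no

The top-level split is [reed] [island mountain pitch river monsoon loom]; the full structure is [reed [[island [mountain pitch]] [river [monsoon loom]]]].
"island mountain pitch river" straddles a constituent boundary, so it is not a single unit.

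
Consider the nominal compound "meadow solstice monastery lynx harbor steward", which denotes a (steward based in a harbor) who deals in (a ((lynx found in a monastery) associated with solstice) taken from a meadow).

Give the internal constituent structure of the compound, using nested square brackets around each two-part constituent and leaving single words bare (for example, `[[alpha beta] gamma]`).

[[meadow [solstice [monastery lynx]]] [harbor steward]]

Whole compound: head "steward" (specifically "harbor steward"), modifier "meadow solstice monastery lynx".
Within "meadow solstice monastery lynx", the head is "lynx" (specifically "solstice monastery lynx") and the modifier is "meadow".
Within "solstice monastery lynx", the head is "lynx" (specifically "monastery lynx") and the modifier is "solstice".
Within "monastery lynx", the head is "lynx" and the modifier is "monastery".
Within "harbor steward", the head is "steward" and the modifier is "harbor".
So the structure is [[meadow [solstice [monastery lynx]]] [harbor steward]].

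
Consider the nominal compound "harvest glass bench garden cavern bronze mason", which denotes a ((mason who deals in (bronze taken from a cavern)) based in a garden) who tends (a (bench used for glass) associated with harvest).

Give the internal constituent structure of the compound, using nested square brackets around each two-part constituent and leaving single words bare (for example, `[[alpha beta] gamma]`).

The outermost head in the paraphrase is "mason" (specifically "garden cavern bronze mason"), modified by "harvest glass bench".
"harvest glass bench" → head "bench" (specifically "glass bench"), modifier "harvest".
"glass bench" → head "bench", modifier "glass".
"garden cavern bronze mason" → head "mason" (specifically "cavern bronze mason"), modifier "garden".
"cavern bronze mason" → head "mason", modifier "cavern bronze".
"cavern bronze" → head "bronze", modifier "cavern".
Assembled: [[harvest [glass bench]] [garden [[cavern bronze] mason]]].

[[harvest [glass bench]] [garden [[cavern bronze] mason]]]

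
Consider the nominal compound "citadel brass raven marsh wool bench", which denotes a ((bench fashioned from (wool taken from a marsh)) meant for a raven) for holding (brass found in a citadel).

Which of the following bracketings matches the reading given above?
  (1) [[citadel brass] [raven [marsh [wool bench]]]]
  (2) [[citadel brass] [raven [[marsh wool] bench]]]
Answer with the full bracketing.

[[citadel brass] [raven [[marsh wool] bench]]]

The paraphrase's head is the "bench" part ("raven marsh wool bench"); its modifier is "citadel brass".
That top-level split, carried through the inner groups, gives [[citadel brass] [raven [[marsh wool] bench]]].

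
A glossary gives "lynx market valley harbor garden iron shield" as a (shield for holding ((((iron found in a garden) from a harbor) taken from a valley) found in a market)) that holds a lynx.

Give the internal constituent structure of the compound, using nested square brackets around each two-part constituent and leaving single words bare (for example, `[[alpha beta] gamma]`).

[lynx [[market [valley [harbor [garden iron]]]] shield]]

Overall it is a kind of shield (specifically "market valley harbor garden iron shield"); the modifier is "lynx".
Within "market valley harbor garden iron shield", the head is "shield" and the modifier is "market valley harbor garden iron".
Within "market valley harbor garden iron", the head is "iron" (specifically "valley harbor garden iron") and the modifier is "market".
Within "valley harbor garden iron", the head is "iron" (specifically "harbor garden iron") and the modifier is "valley".
Within "harbor garden iron", the head is "iron" (specifically "garden iron") and the modifier is "harbor".
Within "garden iron", the head is "iron" and the modifier is "garden".
Putting it together: [lynx [[market [valley [harbor [garden iron]]]] shield]].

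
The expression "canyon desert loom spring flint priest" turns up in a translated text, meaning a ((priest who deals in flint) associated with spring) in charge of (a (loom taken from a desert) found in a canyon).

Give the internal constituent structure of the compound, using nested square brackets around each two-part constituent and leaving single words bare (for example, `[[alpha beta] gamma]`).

Overall it is a kind of priest (specifically "spring flint priest"); the modifier is "canyon desert loom".
Inside "canyon desert loom": head "loom" (specifically "desert loom"), modifier "canyon".
Inside "desert loom": head "loom", modifier "desert".
Inside "spring flint priest": head "priest" (specifically "flint priest"), modifier "spring".
Inside "flint priest": head "priest", modifier "flint".
So the structure is [[canyon [desert loom]] [spring [flint priest]]].

[[canyon [desert loom]] [spring [flint priest]]]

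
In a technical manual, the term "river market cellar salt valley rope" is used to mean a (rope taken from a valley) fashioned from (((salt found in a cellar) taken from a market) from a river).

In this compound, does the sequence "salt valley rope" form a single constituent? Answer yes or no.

no

The top-level split is [river market cellar salt] [valley rope]; the full structure is [[river [market [cellar salt]]] [valley rope]].
"salt valley rope" straddles a constituent boundary, so it is not a single unit.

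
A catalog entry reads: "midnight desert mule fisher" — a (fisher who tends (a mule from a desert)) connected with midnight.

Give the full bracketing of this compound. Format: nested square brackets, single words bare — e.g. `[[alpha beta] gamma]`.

At the top level: head "fisher" (specifically "desert mule fisher"); modifier "midnight".
Within "desert mule fisher", the head is "fisher" and the modifier is "desert mule".
Within "desert mule", the head is "mule" and the modifier is "desert".
Putting it together: [midnight [[desert mule] fisher]].

[midnight [[desert mule] fisher]]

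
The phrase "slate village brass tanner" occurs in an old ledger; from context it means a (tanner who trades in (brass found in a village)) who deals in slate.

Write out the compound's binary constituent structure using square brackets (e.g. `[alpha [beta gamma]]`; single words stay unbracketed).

[slate [[village brass] tanner]]

The outermost head in the paraphrase is "tanner" (specifically "village brass tanner"), modified by "slate".
"village brass tanner" → head "tanner", modifier "village brass".
"village brass" → head "brass", modifier "village".
Assembled: [slate [[village brass] tanner]].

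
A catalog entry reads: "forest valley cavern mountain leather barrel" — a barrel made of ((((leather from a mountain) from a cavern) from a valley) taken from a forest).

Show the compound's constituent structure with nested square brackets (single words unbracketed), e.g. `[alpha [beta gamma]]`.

At the top level: head "barrel"; modifier "forest valley cavern mountain leather".
"forest valley cavern mountain leather" → head "leather" (specifically "valley cavern mountain leather"), modifier "forest".
"valley cavern mountain leather" → head "leather" (specifically "cavern mountain leather"), modifier "valley".
"cavern mountain leather" → head "leather" (specifically "mountain leather"), modifier "cavern".
"mountain leather" → head "leather", modifier "mountain".
Putting it together: [[forest [valley [cavern [mountain leather]]]] barrel].

[[forest [valley [cavern [mountain leather]]]] barrel]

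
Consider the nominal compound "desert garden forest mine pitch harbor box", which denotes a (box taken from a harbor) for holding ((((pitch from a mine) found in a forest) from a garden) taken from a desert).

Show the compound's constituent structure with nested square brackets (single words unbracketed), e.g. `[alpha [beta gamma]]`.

Overall it is a kind of box (specifically "harbor box"); the modifier is "desert garden forest mine pitch".
"desert garden forest mine pitch" → head "pitch" (specifically "garden forest mine pitch"), modifier "desert".
"garden forest mine pitch" → head "pitch" (specifically "forest mine pitch"), modifier "garden".
"forest mine pitch" → head "pitch" (specifically "mine pitch"), modifier "forest".
"mine pitch" → head "pitch", modifier "mine".
"harbor box" → head "box", modifier "harbor".
So the structure is [[desert [garden [forest [mine pitch]]]] [harbor box]].

[[desert [garden [forest [mine pitch]]]] [harbor box]]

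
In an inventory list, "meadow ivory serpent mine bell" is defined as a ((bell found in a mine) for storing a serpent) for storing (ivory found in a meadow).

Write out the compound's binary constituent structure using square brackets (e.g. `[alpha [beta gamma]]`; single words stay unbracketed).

[[meadow ivory] [serpent [mine bell]]]

At the top level: head "bell" (specifically "serpent mine bell"); modifier "meadow ivory".
Within "meadow ivory", the head is "ivory" and the modifier is "meadow".
Within "serpent mine bell", the head is "bell" (specifically "mine bell") and the modifier is "serpent".
Within "mine bell", the head is "bell" and the modifier is "mine".
Putting it together: [[meadow ivory] [serpent [mine bell]]].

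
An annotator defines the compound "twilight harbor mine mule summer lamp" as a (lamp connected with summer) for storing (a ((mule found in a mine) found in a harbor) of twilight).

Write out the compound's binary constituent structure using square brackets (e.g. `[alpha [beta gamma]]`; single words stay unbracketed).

Overall it is a kind of lamp (specifically "summer lamp"); the modifier is "twilight harbor mine mule".
Within "twilight harbor mine mule", the head is "mule" (specifically "harbor mine mule") and the modifier is "twilight".
Within "harbor mine mule", the head is "mule" (specifically "mine mule") and the modifier is "harbor".
Within "mine mule", the head is "mule" and the modifier is "mine".
Within "summer lamp", the head is "lamp" and the modifier is "summer".
Putting it together: [[twilight [harbor [mine mule]]] [summer lamp]].

[[twilight [harbor [mine mule]]] [summer lamp]]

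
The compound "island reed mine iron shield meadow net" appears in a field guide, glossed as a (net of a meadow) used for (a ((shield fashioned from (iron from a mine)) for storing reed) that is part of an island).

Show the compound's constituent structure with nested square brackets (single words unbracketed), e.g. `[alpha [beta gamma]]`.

At the top level: head "net" (specifically "meadow net"); modifier "island reed mine iron shield".
"island reed mine iron shield" → head "shield" (specifically "reed mine iron shield"), modifier "island".
"reed mine iron shield" → head "shield" (specifically "mine iron shield"), modifier "reed".
"mine iron shield" → head "shield", modifier "mine iron".
"mine iron" → head "iron", modifier "mine".
"meadow net" → head "net", modifier "meadow".
So the structure is [[island [reed [[mine iron] shield]]] [meadow net]].

[[island [reed [[mine iron] shield]]] [meadow net]]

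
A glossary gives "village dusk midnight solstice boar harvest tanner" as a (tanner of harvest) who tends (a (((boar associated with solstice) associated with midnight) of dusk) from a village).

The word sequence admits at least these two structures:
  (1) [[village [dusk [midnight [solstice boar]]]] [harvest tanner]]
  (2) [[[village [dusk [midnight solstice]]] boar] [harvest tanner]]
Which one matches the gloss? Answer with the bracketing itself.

The paraphrase's head is the "tanner" part ("harvest tanner"); its modifier is "village dusk midnight solstice boar".
That top-level split, carried through the inner groups, gives [[village [dusk [midnight [solstice boar]]]] [harvest tanner]].

[[village [dusk [midnight [solstice boar]]]] [harvest tanner]]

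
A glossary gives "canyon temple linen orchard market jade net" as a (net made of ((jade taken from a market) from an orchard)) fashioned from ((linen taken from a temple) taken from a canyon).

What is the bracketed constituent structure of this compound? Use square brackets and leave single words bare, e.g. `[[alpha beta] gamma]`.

[[canyon [temple linen]] [[orchard [market jade]] net]]

The outermost head in the paraphrase is "net" (specifically "orchard market jade net"), modified by "canyon temple linen".
Inside "canyon temple linen": head "linen" (specifically "temple linen"), modifier "canyon".
Inside "temple linen": head "linen", modifier "temple".
Inside "orchard market jade net": head "net", modifier "orchard market jade".
Inside "orchard market jade": head "jade" (specifically "market jade"), modifier "orchard".
Inside "market jade": head "jade", modifier "market".
Assembled: [[canyon [temple linen]] [[orchard [market jade]] net]].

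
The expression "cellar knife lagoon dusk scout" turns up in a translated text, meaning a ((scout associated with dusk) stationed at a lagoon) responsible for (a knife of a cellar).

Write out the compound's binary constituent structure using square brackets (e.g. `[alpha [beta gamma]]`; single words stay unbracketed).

Whole compound: head "scout" (specifically "lagoon dusk scout"), modifier "cellar knife".
Inside "cellar knife": head "knife", modifier "cellar".
Inside "lagoon dusk scout": head "scout" (specifically "dusk scout"), modifier "lagoon".
Inside "dusk scout": head "scout", modifier "dusk".
Putting it together: [[cellar knife] [lagoon [dusk scout]]].

[[cellar knife] [lagoon [dusk scout]]]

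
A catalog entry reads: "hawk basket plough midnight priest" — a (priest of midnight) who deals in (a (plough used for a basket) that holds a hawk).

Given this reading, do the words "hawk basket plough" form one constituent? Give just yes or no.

The paraphrase groups the words so that "hawk basket plough" is one unit: it corresponds to a single parenthesized sub-phrase.
The full structure is [[hawk [basket plough]] [midnight priest]], in which [hawk basket plough] is a constituent.

yes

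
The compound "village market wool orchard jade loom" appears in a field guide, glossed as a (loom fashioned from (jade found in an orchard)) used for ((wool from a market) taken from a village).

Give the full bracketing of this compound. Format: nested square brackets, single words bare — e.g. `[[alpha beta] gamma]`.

The outermost head in the paraphrase is "loom" (specifically "orchard jade loom"), modified by "village market wool".
"village market wool" → head "wool" (specifically "market wool"), modifier "village".
"market wool" → head "wool", modifier "market".
"orchard jade loom" → head "loom", modifier "orchard jade".
"orchard jade" → head "jade", modifier "orchard".
Putting it together: [[village [market wool]] [[orchard jade] loom]].

[[village [market wool]] [[orchard jade] loom]]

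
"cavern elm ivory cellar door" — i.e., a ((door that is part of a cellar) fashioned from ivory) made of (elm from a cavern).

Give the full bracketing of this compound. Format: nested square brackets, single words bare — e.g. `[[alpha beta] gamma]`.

[[cavern elm] [ivory [cellar door]]]

The outermost head in the paraphrase is "door" (specifically "ivory cellar door"), modified by "cavern elm".
Within "cavern elm", the head is "elm" and the modifier is "cavern".
Within "ivory cellar door", the head is "door" (specifically "cellar door") and the modifier is "ivory".
Within "cellar door", the head is "door" and the modifier is "cellar".
Putting it together: [[cavern elm] [ivory [cellar door]]].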